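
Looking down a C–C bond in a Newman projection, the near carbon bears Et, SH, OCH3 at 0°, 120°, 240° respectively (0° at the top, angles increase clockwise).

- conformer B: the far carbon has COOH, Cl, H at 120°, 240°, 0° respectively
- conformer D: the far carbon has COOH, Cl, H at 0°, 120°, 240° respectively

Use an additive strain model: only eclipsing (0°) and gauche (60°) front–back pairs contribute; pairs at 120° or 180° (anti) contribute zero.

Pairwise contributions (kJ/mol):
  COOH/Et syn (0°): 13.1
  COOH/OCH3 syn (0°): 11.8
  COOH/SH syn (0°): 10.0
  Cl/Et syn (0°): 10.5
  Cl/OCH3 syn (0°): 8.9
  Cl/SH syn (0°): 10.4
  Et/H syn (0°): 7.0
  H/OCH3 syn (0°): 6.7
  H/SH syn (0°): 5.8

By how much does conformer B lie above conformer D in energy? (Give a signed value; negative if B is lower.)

-4.3 kJ/mol

B (eclipsed): Et(0°)/H(0°) eclipsed 7.0; SH(120°)/COOH(120°) eclipsed 10.0; OCH3(240°)/Cl(240°) eclipsed 8.9 → 25.9 kJ/mol.
D (eclipsed): Et(0°)/COOH(0°) eclipsed 13.1; SH(120°)/Cl(120°) eclipsed 10.4; OCH3(240°)/H(240°) eclipsed 6.7 → 30.2 kJ/mol.
E(B) − E(D) = 25.9 − 30.2 = -4.3 kJ/mol.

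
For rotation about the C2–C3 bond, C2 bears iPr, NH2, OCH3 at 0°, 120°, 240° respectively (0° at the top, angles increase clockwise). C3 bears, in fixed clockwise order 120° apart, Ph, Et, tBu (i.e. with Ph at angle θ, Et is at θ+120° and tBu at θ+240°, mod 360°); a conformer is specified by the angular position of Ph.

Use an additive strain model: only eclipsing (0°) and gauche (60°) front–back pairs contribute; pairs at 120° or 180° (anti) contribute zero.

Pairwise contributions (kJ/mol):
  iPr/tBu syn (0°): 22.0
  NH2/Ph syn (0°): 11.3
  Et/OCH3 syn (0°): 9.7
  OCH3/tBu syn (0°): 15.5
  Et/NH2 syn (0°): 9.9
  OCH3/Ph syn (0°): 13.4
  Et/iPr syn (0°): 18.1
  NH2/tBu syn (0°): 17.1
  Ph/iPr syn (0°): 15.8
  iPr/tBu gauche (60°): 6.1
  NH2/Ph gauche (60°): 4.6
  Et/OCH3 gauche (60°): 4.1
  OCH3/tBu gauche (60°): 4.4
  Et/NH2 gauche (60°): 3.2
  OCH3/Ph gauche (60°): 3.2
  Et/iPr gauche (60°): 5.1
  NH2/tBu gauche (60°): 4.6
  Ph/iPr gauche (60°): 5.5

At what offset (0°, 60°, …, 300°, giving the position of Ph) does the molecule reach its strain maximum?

240°

Ph at 0° (eclipsed): iPr(0°)/Ph(0°) eclipsed 15.8; NH2(120°)/Et(120°) eclipsed 9.9; OCH3(240°)/tBu(240°) eclipsed 15.5 → 41.2 kJ/mol.
Ph at 60° (staggered): iPr(0°)/Ph(60°) gauche 5.5; iPr(0°)/tBu(300°) gauche 6.1; NH2(120°)/Ph(60°) gauche 4.6; NH2(120°)/Et(180°) gauche 3.2; OCH3(240°)/Et(180°) gauche 4.1; OCH3(240°)/tBu(300°) gauche 4.4 → 27.9 kJ/mol.
Ph at 120° (eclipsed): iPr(0°)/tBu(0°) eclipsed 22.0; NH2(120°)/Ph(120°) eclipsed 11.3; OCH3(240°)/Et(240°) eclipsed 9.7 → 43.0 kJ/mol.
Ph at 180° (staggered): iPr(0°)/Et(300°) gauche 5.1; iPr(0°)/tBu(60°) gauche 6.1; NH2(120°)/Ph(180°) gauche 4.6; NH2(120°)/tBu(60°) gauche 4.6; OCH3(240°)/Ph(180°) gauche 3.2; OCH3(240°)/Et(300°) gauche 4.1 → 27.7 kJ/mol.
Ph at 240° (eclipsed): iPr(0°)/Et(0°) eclipsed 18.1; NH2(120°)/tBu(120°) eclipsed 17.1; OCH3(240°)/Ph(240°) eclipsed 13.4 → 48.6 kJ/mol.
Ph at 300° (staggered): iPr(0°)/Ph(300°) gauche 5.5; iPr(0°)/Et(60°) gauche 5.1; NH2(120°)/Et(60°) gauche 3.2; NH2(120°)/tBu(180°) gauche 4.6; OCH3(240°)/Ph(300°) gauche 3.2; OCH3(240°)/tBu(180°) gauche 4.4 → 26.0 kJ/mol.
The maximum (48.6 kJ/mol) occurs with Ph at 240°.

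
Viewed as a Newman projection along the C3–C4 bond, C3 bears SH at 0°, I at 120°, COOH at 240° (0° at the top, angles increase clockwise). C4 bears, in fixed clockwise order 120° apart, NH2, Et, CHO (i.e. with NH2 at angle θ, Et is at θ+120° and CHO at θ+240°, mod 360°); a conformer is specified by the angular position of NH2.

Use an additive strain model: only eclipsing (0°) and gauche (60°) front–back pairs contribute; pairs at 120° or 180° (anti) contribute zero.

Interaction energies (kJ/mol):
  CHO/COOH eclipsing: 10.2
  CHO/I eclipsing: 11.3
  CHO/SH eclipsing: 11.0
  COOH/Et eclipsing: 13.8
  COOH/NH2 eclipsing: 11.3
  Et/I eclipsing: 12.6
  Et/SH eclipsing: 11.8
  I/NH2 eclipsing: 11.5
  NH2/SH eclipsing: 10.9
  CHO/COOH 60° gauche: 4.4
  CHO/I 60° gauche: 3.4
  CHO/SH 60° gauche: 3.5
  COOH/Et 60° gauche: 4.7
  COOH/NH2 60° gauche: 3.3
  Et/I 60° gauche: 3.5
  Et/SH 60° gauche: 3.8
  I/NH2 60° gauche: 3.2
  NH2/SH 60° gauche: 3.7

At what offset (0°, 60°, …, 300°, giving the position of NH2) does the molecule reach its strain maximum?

NH2 at 0° is eclipsed. SH at 0° is eclipsed with NH2 at 0° (10.9); I at 120° is eclipsed with Et at 120° (12.6); COOH at 240° is eclipsed with CHO at 240° (10.2). Total 33.7 kJ/mol.
NH2 at 60° is staggered. SH at 0° is gauche with NH2 at 60° (3.7); SH at 0° is gauche with CHO at 300° (3.5); I at 120° is gauche with NH2 at 60° (3.2); I at 120° is gauche with Et at 180° (3.5); COOH at 240° is gauche with Et at 180° (4.7); COOH at 240° is gauche with CHO at 300° (4.4). Total 23.0 kJ/mol.
NH2 at 120° is eclipsed. SH at 0° is eclipsed with CHO at 0° (11.0); I at 120° is eclipsed with NH2 at 120° (11.5); COOH at 240° is eclipsed with Et at 240° (13.8). Total 36.3 kJ/mol.
NH2 at 180° is staggered. SH at 0° is gauche with Et at 300° (3.8); SH at 0° is gauche with CHO at 60° (3.5); I at 120° is gauche with NH2 at 180° (3.2); I at 120° is gauche with CHO at 60° (3.4); COOH at 240° is gauche with NH2 at 180° (3.3); COOH at 240° is gauche with Et at 300° (4.7). Total 21.9 kJ/mol.
NH2 at 240° is eclipsed. SH at 0° is eclipsed with Et at 0° (11.8); I at 120° is eclipsed with CHO at 120° (11.3); COOH at 240° is eclipsed with NH2 at 240° (11.3). Total 34.4 kJ/mol.
NH2 at 300° is staggered. SH at 0° is gauche with NH2 at 300° (3.7); SH at 0° is gauche with Et at 60° (3.8); I at 120° is gauche with Et at 60° (3.5); I at 120° is gauche with CHO at 180° (3.4); COOH at 240° is gauche with NH2 at 300° (3.3); COOH at 240° is gauche with CHO at 180° (4.4). Total 22.1 kJ/mol.
The maximum (36.3 kJ/mol) occurs with NH2 at 120°.

120°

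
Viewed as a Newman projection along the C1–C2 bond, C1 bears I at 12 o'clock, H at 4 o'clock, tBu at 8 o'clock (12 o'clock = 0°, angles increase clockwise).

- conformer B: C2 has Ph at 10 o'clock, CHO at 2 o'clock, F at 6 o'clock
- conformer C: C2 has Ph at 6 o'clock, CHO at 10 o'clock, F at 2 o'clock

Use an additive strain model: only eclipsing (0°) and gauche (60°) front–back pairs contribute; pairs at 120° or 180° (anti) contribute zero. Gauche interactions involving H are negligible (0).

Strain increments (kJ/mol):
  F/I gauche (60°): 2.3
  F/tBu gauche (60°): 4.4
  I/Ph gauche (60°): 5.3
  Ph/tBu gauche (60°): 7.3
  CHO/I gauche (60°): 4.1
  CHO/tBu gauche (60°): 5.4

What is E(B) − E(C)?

B (staggered): I(0°)/Ph(300°) gauche 5.3; I(0°)/CHO(60°) gauche 4.1; tBu(240°)/Ph(300°) gauche 7.3; tBu(240°)/F(180°) gauche 4.4 → 21.1 kJ/mol.
C (staggered): I(0°)/CHO(300°) gauche 4.1; I(0°)/F(60°) gauche 2.3; tBu(240°)/Ph(180°) gauche 7.3; tBu(240°)/CHO(300°) gauche 5.4 → 19.1 kJ/mol.
E(B) − E(C) = 21.1 − 19.1 = +2.0 kJ/mol.

+2.0 kJ/mol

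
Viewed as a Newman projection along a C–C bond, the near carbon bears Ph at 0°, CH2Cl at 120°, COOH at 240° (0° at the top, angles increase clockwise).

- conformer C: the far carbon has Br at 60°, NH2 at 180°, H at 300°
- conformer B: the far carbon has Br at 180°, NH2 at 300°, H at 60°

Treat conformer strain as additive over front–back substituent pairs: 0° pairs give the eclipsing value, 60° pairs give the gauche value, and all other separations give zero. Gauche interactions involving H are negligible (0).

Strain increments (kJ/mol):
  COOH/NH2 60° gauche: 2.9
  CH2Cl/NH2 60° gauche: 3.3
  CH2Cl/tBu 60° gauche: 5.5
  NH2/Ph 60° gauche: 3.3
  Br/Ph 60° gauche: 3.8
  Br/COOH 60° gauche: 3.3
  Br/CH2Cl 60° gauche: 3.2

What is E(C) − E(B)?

+0.5 kJ/mol

C (staggered): Ph(0°)/Br(60°) gauche 3.8; CH2Cl(120°)/Br(60°) gauche 3.2; CH2Cl(120°)/NH2(180°) gauche 3.3; COOH(240°)/NH2(180°) gauche 2.9 → 13.2 kJ/mol.
B (staggered): Ph(0°)/NH2(300°) gauche 3.3; CH2Cl(120°)/Br(180°) gauche 3.2; COOH(240°)/Br(180°) gauche 3.3; COOH(240°)/NH2(300°) gauche 2.9 → 12.7 kJ/mol.
E(C) − E(B) = 13.2 − 12.7 = +0.5 kJ/mol.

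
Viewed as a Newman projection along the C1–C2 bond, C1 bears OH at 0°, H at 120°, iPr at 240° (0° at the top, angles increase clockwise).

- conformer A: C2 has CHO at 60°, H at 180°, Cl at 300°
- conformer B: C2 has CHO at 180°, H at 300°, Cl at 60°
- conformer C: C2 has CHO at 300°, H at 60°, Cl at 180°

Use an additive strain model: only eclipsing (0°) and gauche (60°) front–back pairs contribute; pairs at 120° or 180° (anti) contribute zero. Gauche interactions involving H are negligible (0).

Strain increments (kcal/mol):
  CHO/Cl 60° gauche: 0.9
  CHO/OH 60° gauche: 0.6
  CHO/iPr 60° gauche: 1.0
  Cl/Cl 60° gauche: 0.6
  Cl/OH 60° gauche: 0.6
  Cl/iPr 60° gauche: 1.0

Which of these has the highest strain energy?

A (staggered): OH(0°)/CHO(60°) gauche 0.6; OH(0°)/Cl(300°) gauche 0.6; iPr(240°)/Cl(300°) gauche 1.0 → 2.2 kcal/mol.
B (staggered): OH(0°)/Cl(60°) gauche 0.6; iPr(240°)/CHO(180°) gauche 1.0 → 1.6 kcal/mol.
C (staggered): OH(0°)/CHO(300°) gauche 0.6; iPr(240°)/CHO(300°) gauche 1.0; iPr(240°)/Cl(180°) gauche 1.0 → 2.6 kcal/mol.
C has the highest total (2.6 kcal/mol).

C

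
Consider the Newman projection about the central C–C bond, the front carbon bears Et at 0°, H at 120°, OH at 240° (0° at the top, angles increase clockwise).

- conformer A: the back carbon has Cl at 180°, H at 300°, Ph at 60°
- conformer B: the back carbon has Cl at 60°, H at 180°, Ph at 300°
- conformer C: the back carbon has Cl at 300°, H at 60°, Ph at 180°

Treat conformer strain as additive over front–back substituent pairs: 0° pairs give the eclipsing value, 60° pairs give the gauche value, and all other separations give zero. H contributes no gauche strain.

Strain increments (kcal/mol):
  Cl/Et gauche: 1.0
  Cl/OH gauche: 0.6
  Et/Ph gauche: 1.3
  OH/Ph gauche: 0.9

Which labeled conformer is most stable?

A is staggered. Et at 0° is gauche with Ph at 60° (1.3); OH at 240° is gauche with Cl at 180° (0.6). Total 1.9 kcal/mol.
B is staggered. Et at 0° is gauche with Cl at 60° (1.0); Et at 0° is gauche with Ph at 300° (1.3); OH at 240° is gauche with Ph at 300° (0.9). Total 3.2 kcal/mol.
C is staggered. Et at 0° is gauche with Cl at 300° (1.0); OH at 240° is gauche with Cl at 300° (0.6); OH at 240° is gauche with Ph at 180° (0.9). Total 2.5 kcal/mol.
A has the lowest total (1.9 kcal/mol).

A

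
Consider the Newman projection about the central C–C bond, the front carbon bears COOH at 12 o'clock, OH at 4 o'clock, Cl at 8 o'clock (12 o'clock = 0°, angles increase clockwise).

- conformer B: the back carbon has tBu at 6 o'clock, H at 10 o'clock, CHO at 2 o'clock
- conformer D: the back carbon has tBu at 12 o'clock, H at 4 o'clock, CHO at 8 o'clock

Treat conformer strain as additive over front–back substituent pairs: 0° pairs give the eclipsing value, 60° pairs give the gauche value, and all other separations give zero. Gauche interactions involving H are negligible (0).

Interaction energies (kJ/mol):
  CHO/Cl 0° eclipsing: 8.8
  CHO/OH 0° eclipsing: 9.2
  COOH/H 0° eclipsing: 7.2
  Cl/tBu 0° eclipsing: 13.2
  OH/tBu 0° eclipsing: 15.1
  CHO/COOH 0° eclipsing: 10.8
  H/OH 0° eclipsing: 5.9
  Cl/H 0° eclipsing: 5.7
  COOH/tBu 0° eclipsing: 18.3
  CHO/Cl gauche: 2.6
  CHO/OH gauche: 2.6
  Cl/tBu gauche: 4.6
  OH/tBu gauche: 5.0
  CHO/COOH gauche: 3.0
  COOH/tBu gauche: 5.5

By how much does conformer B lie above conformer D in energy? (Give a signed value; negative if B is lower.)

-17.8 kJ/mol

B (staggered): COOH(0°)/CHO(60°) gauche 3.0; OH(120°)/tBu(180°) gauche 5.0; OH(120°)/CHO(60°) gauche 2.6; Cl(240°)/tBu(180°) gauche 4.6 → 15.2 kJ/mol.
D (eclipsed): COOH(0°)/tBu(0°) eclipsed 18.3; OH(120°)/H(120°) eclipsed 5.9; Cl(240°)/CHO(240°) eclipsed 8.8 → 33.0 kJ/mol.
E(B) − E(D) = 15.2 − 33.0 = -17.8 kJ/mol.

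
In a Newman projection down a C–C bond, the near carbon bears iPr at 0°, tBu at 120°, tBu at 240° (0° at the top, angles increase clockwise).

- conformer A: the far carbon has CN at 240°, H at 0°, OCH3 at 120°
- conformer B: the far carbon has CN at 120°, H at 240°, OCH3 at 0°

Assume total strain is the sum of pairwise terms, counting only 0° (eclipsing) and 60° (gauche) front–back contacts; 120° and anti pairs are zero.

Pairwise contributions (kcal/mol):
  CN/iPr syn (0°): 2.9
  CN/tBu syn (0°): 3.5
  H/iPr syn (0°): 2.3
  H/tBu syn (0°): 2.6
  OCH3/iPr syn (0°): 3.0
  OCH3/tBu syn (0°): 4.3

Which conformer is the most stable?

B

A (eclipsed): iPr–H eclipsed, tBu–OCH3 eclipsed, tBu–CN eclipsed; 2.3 + 4.3 + 3.5 = 10.1 kcal/mol.
B (eclipsed): iPr–OCH3 eclipsed, tBu–CN eclipsed, tBu–H eclipsed; 3.0 + 3.5 + 2.6 = 9.1 kcal/mol.
B has the lowest total (9.1 kcal/mol).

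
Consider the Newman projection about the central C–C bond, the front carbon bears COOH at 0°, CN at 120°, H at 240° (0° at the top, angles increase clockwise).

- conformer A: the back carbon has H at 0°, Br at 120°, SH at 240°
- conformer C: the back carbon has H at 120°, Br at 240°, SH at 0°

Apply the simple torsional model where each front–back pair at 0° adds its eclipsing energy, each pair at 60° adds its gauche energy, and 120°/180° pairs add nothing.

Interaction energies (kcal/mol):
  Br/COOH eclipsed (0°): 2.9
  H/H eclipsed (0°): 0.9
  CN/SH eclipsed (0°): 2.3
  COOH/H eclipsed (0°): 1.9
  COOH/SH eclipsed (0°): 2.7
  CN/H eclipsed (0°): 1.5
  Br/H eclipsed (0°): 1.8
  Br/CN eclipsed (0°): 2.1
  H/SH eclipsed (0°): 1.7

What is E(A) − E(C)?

A (eclipsed): COOH(0°)/H(0°) eclipsed 1.9; CN(120°)/Br(120°) eclipsed 2.1; H(240°)/SH(240°) eclipsed 1.7 → 5.7 kcal/mol.
C (eclipsed): COOH(0°)/SH(0°) eclipsed 2.7; CN(120°)/H(120°) eclipsed 1.5; H(240°)/Br(240°) eclipsed 1.8 → 6.0 kcal/mol.
E(A) − E(C) = 5.7 − 6.0 = -0.3 kcal/mol.

-0.3 kcal/mol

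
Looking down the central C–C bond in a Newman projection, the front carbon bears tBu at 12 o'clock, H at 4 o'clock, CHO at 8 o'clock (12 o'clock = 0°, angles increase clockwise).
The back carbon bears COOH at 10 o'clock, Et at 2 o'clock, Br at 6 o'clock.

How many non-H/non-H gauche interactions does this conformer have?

Non-H gauche pairs: tBu(0°)/COOH(300°); tBu(0°)/Et(60°); CHO(240°)/COOH(300°); CHO(240°)/Br(180°) — 4 interactions.

4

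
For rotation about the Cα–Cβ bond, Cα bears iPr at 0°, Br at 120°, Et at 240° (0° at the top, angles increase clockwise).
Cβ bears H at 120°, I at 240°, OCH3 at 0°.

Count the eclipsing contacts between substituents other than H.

2

Non-H eclipsing pairs: iPr(0°)/OCH3(0°); Et(240°)/I(240°) — 2 interactions.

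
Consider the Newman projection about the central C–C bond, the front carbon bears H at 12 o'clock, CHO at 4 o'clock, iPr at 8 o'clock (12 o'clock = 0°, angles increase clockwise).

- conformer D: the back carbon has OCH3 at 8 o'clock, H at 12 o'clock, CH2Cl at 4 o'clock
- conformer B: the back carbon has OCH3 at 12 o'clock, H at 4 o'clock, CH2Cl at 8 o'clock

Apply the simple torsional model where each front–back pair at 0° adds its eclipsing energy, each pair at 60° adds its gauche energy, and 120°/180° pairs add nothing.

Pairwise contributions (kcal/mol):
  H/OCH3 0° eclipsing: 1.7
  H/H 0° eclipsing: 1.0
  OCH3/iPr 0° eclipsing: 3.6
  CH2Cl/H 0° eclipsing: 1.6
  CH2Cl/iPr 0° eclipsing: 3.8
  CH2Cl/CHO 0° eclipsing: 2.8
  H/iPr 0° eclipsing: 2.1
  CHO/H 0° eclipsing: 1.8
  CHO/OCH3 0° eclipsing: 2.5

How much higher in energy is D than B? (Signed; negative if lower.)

+0.1 kcal/mol

D (eclipsed): H(0°)/H(0°) eclipsed 1.0; CHO(120°)/CH2Cl(120°) eclipsed 2.8; iPr(240°)/OCH3(240°) eclipsed 3.6 → 7.4 kcal/mol.
B (eclipsed): H(0°)/OCH3(0°) eclipsed 1.7; CHO(120°)/H(120°) eclipsed 1.8; iPr(240°)/CH2Cl(240°) eclipsed 3.8 → 7.3 kcal/mol.
E(D) − E(B) = 7.4 − 7.3 = +0.1 kcal/mol.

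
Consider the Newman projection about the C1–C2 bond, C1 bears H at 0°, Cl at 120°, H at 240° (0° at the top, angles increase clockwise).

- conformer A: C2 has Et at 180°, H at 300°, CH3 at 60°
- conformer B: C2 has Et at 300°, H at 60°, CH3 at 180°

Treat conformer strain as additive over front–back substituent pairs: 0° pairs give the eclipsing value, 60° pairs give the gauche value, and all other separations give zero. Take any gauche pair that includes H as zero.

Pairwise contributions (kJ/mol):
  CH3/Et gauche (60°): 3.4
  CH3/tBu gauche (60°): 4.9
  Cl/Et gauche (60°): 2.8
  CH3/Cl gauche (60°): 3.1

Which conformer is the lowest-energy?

B

A (staggered): Cl–Et gauche, Cl–CH3 gauche; 2.8 + 3.1 = 5.9 kJ/mol.
B (staggered): Cl–CH3 gauche; 3.1 = 3.1 kJ/mol.
B has the lowest total (3.1 kJ/mol).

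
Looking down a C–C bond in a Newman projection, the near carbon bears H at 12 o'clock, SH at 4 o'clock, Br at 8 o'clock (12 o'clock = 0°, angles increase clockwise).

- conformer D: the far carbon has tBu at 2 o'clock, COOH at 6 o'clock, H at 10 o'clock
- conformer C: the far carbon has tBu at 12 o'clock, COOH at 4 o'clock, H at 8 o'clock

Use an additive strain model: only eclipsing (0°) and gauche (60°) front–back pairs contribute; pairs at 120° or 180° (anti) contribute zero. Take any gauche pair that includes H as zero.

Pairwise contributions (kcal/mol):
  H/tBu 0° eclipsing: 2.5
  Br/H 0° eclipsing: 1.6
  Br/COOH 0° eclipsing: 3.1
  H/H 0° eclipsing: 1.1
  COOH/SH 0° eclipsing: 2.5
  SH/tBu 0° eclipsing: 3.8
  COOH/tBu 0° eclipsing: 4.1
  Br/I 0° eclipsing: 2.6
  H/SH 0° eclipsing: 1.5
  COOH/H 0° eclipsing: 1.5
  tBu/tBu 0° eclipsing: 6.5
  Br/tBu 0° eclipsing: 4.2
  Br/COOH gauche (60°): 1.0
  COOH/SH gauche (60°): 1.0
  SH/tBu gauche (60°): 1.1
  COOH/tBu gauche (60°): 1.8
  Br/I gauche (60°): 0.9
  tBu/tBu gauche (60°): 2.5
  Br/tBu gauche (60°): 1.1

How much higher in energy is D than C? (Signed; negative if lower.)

D (staggered): SH(120°)/tBu(60°) gauche 1.1; SH(120°)/COOH(180°) gauche 1.0; Br(240°)/COOH(180°) gauche 1.0 → 3.1 kcal/mol.
C (eclipsed): H(0°)/tBu(0°) eclipsed 2.5; SH(120°)/COOH(120°) eclipsed 2.5; Br(240°)/H(240°) eclipsed 1.6 → 6.6 kcal/mol.
E(D) − E(C) = 3.1 − 6.6 = -3.5 kcal/mol.

-3.5 kcal/mol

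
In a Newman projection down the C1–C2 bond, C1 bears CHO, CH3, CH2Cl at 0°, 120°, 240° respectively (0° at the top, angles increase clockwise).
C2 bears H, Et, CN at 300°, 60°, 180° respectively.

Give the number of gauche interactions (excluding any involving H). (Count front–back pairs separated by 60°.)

Non-H gauche pairs: CHO(0°)/Et(60°); CH3(120°)/Et(60°); CH3(120°)/CN(180°); CH2Cl(240°)/CN(180°) — 4 interactions.

4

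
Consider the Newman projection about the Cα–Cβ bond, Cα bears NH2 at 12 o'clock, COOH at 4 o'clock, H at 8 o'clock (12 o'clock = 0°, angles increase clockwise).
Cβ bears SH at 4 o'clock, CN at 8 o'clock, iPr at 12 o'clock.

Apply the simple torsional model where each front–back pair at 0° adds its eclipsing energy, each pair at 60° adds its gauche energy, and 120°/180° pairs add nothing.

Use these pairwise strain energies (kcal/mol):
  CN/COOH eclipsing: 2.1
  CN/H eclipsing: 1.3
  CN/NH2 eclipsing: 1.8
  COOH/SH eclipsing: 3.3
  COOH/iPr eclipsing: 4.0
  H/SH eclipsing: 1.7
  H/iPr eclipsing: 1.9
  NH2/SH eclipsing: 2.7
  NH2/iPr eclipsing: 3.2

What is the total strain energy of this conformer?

7.8 kcal/mol

This conformer (eclipsed): NH2(0°)/iPr(0°) eclipsed 3.2; COOH(120°)/SH(120°) eclipsed 3.3; H(240°)/CN(240°) eclipsed 1.3 → 7.8 kcal/mol.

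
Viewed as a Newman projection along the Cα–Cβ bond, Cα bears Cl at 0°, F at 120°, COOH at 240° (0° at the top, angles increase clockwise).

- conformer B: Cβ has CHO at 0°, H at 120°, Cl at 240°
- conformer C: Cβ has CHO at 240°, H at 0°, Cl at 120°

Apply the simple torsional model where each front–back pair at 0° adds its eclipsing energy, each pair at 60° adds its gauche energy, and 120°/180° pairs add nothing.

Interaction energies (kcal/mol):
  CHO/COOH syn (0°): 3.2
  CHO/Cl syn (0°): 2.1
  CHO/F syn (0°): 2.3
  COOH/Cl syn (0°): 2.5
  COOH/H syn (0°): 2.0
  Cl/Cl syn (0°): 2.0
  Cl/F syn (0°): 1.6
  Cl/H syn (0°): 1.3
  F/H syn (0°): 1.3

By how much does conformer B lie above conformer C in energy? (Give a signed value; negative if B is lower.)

-0.2 kcal/mol

B (eclipsed): Cl(0°)/CHO(0°) eclipsed 2.1; F(120°)/H(120°) eclipsed 1.3; COOH(240°)/Cl(240°) eclipsed 2.5 → 5.9 kcal/mol.
C (eclipsed): Cl(0°)/H(0°) eclipsed 1.3; F(120°)/Cl(120°) eclipsed 1.6; COOH(240°)/CHO(240°) eclipsed 3.2 → 6.1 kcal/mol.
E(B) − E(C) = 5.9 − 6.1 = -0.2 kcal/mol.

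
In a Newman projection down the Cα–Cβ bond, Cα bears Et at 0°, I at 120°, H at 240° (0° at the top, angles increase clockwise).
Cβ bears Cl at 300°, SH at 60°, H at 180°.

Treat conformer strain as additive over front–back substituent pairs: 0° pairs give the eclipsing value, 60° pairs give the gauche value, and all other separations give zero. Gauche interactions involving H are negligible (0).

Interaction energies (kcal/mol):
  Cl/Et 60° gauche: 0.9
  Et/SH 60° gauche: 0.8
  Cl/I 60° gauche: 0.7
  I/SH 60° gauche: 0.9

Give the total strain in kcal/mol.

2.6 kcal/mol

This conformer (staggered): Et(0°)/Cl(300°) gauche 0.9; Et(0°)/SH(60°) gauche 0.8; I(120°)/SH(60°) gauche 0.9 → 2.6 kcal/mol.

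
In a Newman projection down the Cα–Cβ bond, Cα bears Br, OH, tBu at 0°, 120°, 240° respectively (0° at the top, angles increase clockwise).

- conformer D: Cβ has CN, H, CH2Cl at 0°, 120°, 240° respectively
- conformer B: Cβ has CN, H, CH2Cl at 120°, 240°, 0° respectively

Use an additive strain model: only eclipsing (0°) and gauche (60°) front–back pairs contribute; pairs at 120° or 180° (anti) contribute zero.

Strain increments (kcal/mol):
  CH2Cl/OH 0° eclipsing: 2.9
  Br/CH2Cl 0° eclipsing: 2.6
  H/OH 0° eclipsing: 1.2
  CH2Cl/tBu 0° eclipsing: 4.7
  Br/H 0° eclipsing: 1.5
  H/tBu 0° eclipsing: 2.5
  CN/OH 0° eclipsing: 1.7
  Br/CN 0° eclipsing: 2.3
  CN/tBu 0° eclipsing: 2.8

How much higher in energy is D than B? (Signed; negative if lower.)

+1.4 kcal/mol

D (eclipsed): Br–CN eclipsed, OH–H eclipsed, tBu–CH2Cl eclipsed; 2.3 + 1.2 + 4.7 = 8.2 kcal/mol.
B (eclipsed): Br–CH2Cl eclipsed, OH–CN eclipsed, tBu–H eclipsed; 2.6 + 1.7 + 2.5 = 6.8 kcal/mol.
E(D) − E(B) = 8.2 − 6.8 = +1.4 kcal/mol.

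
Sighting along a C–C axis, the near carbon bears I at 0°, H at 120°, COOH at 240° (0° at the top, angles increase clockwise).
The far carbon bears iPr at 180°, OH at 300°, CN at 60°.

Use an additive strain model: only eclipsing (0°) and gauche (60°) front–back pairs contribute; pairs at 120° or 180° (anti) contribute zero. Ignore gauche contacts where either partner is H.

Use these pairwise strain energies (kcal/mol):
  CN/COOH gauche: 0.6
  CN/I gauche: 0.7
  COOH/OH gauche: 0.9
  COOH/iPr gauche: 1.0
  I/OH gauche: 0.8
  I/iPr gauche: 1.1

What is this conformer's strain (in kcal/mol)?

3.4 kcal/mol

This conformer is staggered. I at 0° is gauche with OH at 300° (0.8); I at 0° is gauche with CN at 60° (0.7); COOH at 240° is gauche with iPr at 180° (1.0); COOH at 240° is gauche with OH at 300° (0.9). Total 3.4 kcal/mol.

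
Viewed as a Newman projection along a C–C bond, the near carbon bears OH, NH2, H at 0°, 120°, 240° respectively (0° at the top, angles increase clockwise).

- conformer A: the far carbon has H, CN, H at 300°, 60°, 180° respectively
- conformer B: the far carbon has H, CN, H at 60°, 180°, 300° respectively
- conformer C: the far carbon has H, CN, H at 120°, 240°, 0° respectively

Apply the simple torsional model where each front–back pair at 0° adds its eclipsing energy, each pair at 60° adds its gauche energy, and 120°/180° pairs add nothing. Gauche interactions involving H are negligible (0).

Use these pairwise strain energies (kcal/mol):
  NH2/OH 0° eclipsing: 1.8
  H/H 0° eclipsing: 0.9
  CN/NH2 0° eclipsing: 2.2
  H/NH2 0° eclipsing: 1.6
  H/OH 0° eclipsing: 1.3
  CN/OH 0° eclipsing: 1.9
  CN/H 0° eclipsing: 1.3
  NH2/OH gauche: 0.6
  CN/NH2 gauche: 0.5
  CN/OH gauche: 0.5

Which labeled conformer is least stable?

A (staggered): OH(0°)/CN(60°) gauche 0.5; NH2(120°)/CN(60°) gauche 0.5 → 1.0 kcal/mol.
B (staggered): NH2(120°)/CN(180°) gauche 0.5 → 0.5 kcal/mol.
C (eclipsed): OH(0°)/H(0°) eclipsed 1.3; NH2(120°)/H(120°) eclipsed 1.6; H(240°)/CN(240°) eclipsed 1.3 → 4.2 kcal/mol.
C has the highest total (4.2 kcal/mol).

C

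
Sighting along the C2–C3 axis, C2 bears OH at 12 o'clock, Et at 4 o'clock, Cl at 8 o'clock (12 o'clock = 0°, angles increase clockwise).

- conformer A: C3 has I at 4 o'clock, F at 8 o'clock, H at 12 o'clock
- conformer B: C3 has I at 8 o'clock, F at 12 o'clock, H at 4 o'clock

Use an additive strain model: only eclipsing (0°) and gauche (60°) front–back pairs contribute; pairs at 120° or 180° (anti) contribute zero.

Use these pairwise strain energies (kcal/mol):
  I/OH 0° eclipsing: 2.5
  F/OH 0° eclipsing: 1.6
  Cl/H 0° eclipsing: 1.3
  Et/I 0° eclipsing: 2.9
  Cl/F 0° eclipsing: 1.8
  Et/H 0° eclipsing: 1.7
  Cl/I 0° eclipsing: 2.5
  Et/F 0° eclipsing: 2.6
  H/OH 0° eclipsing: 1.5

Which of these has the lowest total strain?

B

A is eclipsed. OH at 0° is eclipsed with H at 0° (1.5); Et at 120° is eclipsed with I at 120° (2.9); Cl at 240° is eclipsed with F at 240° (1.8). Total 6.2 kcal/mol.
B is eclipsed. OH at 0° is eclipsed with F at 0° (1.6); Et at 120° is eclipsed with H at 120° (1.7); Cl at 240° is eclipsed with I at 240° (2.5). Total 5.8 kcal/mol.
B has the lowest total (5.8 kcal/mol).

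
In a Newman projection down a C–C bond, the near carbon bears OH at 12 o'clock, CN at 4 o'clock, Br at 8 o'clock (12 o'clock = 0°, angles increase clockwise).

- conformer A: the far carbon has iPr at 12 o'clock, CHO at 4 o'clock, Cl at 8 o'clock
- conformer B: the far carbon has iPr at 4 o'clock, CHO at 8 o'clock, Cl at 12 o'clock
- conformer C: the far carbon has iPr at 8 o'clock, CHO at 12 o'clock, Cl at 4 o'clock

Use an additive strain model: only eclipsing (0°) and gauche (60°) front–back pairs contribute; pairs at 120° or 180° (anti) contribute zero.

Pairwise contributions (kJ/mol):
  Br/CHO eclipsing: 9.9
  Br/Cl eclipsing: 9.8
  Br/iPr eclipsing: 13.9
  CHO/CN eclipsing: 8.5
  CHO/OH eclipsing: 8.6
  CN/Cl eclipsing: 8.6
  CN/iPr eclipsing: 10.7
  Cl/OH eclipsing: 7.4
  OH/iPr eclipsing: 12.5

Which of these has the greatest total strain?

A (eclipsed): OH–iPr eclipsed, CN–CHO eclipsed, Br–Cl eclipsed; 12.5 + 8.5 + 9.8 = 30.8 kJ/mol.
B (eclipsed): OH–Cl eclipsed, CN–iPr eclipsed, Br–CHO eclipsed; 7.4 + 10.7 + 9.9 = 28.0 kJ/mol.
C (eclipsed): OH–CHO eclipsed, CN–Cl eclipsed, Br–iPr eclipsed; 8.6 + 8.6 + 13.9 = 31.1 kJ/mol.
C has the highest total (31.1 kJ/mol).

C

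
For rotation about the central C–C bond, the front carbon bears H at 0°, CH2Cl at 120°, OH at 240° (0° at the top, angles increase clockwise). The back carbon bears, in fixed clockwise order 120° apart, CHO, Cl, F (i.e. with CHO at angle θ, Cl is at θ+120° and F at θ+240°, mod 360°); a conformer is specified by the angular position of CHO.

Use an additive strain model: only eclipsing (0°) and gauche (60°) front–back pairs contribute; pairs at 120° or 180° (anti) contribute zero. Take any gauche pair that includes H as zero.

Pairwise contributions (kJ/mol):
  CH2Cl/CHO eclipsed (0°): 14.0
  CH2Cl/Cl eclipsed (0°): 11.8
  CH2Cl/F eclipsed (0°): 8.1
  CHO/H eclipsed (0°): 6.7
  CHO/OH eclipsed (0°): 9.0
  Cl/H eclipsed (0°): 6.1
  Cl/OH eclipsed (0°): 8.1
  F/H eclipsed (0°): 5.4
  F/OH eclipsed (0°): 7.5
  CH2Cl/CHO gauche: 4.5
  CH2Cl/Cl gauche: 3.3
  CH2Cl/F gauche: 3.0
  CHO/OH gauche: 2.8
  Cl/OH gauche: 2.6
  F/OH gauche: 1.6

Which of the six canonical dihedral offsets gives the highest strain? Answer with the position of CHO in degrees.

120°

CHO at 0° (eclipsed): H–CHO eclipsed, CH2Cl–Cl eclipsed, OH–F eclipsed; 6.7 + 11.8 + 7.5 = 26.0 kJ/mol.
CHO at 60° (staggered): CH2Cl–CHO gauche, CH2Cl–Cl gauche, OH–Cl gauche, OH–F gauche; 4.5 + 3.3 + 2.6 + 1.6 = 12.0 kJ/mol.
CHO at 120° (eclipsed): H–F eclipsed, CH2Cl–CHO eclipsed, OH–Cl eclipsed; 5.4 + 14.0 + 8.1 = 27.5 kJ/mol.
CHO at 180° (staggered): CH2Cl–CHO gauche, CH2Cl–F gauche, OH–CHO gauche, OH–Cl gauche; 4.5 + 3.0 + 2.8 + 2.6 = 12.9 kJ/mol.
CHO at 240° (eclipsed): H–Cl eclipsed, CH2Cl–F eclipsed, OH–CHO eclipsed; 6.1 + 8.1 + 9.0 = 23.2 kJ/mol.
CHO at 300° (staggered): CH2Cl–Cl gauche, CH2Cl–F gauche, OH–CHO gauche, OH–F gauche; 3.3 + 3.0 + 2.8 + 1.6 = 10.7 kJ/mol.
The maximum (27.5 kJ/mol) occurs with CHO at 120°.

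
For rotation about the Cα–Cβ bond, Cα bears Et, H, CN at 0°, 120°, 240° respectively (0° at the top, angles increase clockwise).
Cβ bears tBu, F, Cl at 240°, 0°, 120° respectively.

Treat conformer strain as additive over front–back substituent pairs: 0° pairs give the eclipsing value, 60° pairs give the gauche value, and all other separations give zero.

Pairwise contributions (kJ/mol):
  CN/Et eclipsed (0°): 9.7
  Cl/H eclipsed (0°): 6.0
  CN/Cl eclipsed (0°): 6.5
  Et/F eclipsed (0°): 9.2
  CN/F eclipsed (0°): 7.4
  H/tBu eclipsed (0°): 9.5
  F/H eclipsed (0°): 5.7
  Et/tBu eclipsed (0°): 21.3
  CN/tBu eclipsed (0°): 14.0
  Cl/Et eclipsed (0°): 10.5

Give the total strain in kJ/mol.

This conformer (eclipsed): Et(0°)/F(0°) eclipsed 9.2; H(120°)/Cl(120°) eclipsed 6.0; CN(240°)/tBu(240°) eclipsed 14.0 → 29.2 kJ/mol.

29.2 kJ/mol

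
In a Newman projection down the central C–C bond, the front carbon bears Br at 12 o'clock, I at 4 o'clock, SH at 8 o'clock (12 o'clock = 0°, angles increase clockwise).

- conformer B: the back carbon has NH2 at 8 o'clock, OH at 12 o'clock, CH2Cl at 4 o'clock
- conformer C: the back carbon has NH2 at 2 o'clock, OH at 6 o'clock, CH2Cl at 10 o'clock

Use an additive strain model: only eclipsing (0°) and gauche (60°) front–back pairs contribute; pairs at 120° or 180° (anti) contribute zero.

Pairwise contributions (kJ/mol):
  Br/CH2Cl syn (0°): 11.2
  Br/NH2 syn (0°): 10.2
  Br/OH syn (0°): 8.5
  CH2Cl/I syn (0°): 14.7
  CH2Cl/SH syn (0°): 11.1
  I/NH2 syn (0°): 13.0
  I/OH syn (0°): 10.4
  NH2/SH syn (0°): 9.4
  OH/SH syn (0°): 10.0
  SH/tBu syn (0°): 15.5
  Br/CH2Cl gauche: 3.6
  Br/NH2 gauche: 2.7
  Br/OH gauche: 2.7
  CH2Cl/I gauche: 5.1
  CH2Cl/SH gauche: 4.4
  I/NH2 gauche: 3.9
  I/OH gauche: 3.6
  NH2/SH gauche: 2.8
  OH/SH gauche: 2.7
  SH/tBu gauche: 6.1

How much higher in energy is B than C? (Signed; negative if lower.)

+11.7 kJ/mol

B (eclipsed): Br–OH eclipsed, I–CH2Cl eclipsed, SH–NH2 eclipsed; 8.5 + 14.7 + 9.4 = 32.6 kJ/mol.
C (staggered): Br–NH2 gauche, Br–CH2Cl gauche, I–NH2 gauche, I–OH gauche, SH–OH gauche, SH–CH2Cl gauche; 2.7 + 3.6 + 3.9 + 3.6 + 2.7 + 4.4 = 20.9 kJ/mol.
E(B) − E(C) = 32.6 − 20.9 = +11.7 kJ/mol.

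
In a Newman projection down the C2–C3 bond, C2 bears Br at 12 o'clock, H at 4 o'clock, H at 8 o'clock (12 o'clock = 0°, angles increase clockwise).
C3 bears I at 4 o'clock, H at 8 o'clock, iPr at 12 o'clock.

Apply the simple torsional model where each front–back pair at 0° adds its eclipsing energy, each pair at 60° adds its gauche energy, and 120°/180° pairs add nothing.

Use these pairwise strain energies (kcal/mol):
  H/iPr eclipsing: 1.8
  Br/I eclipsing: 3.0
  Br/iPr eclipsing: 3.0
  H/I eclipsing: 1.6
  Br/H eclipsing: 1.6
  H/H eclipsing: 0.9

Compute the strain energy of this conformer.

5.5 kcal/mol

This conformer (eclipsed): Br–iPr eclipsed, H–I eclipsed, H–H eclipsed; 3.0 + 1.6 + 0.9 = 5.5 kcal/mol.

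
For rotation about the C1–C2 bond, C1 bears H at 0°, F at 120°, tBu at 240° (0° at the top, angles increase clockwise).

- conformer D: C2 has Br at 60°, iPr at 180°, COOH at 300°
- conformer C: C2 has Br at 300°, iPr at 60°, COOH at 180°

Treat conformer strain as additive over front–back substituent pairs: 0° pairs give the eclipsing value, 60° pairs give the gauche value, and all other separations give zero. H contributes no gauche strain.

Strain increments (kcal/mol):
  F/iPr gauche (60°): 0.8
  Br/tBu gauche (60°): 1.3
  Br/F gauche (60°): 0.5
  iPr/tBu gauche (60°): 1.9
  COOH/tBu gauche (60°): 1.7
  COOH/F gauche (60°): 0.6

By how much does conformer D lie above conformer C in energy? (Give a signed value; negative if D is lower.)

D (staggered): F(120°)/Br(60°) gauche 0.5; F(120°)/iPr(180°) gauche 0.8; tBu(240°)/iPr(180°) gauche 1.9; tBu(240°)/COOH(300°) gauche 1.7 → 4.9 kcal/mol.
C (staggered): F(120°)/iPr(60°) gauche 0.8; F(120°)/COOH(180°) gauche 0.6; tBu(240°)/Br(300°) gauche 1.3; tBu(240°)/COOH(180°) gauche 1.7 → 4.4 kcal/mol.
E(D) − E(C) = 4.9 − 4.4 = +0.5 kcal/mol.

+0.5 kcal/mol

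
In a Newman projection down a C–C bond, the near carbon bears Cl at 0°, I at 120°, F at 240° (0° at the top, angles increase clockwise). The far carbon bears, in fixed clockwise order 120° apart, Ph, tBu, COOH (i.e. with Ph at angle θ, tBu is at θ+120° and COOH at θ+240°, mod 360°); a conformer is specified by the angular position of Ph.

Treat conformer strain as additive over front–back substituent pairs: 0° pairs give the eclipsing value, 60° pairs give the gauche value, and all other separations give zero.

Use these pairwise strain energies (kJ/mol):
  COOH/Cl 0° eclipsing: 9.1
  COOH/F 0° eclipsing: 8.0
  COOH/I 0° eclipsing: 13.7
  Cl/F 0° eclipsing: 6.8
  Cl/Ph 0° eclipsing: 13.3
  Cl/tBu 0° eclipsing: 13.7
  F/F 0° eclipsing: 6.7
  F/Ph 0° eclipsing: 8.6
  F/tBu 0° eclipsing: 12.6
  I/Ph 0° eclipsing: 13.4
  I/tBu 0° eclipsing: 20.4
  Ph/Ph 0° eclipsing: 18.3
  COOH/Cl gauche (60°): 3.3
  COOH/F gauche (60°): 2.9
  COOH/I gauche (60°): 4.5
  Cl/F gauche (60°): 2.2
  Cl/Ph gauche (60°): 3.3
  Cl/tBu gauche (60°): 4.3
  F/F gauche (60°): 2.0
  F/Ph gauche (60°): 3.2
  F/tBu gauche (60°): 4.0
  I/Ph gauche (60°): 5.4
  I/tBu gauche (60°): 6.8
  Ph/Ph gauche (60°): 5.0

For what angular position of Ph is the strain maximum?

0°

Ph at 0° (eclipsed): Cl(0°)/Ph(0°) eclipsed 13.3; I(120°)/tBu(120°) eclipsed 20.4; F(240°)/COOH(240°) eclipsed 8.0 → 41.7 kJ/mol.
Ph at 60° (staggered): Cl(0°)/Ph(60°) gauche 3.3; Cl(0°)/COOH(300°) gauche 3.3; I(120°)/Ph(60°) gauche 5.4; I(120°)/tBu(180°) gauche 6.8; F(240°)/tBu(180°) gauche 4.0; F(240°)/COOH(300°) gauche 2.9 → 25.7 kJ/mol.
Ph at 120° (eclipsed): Cl(0°)/COOH(0°) eclipsed 9.1; I(120°)/Ph(120°) eclipsed 13.4; F(240°)/tBu(240°) eclipsed 12.6 → 35.1 kJ/mol.
Ph at 180° (staggered): Cl(0°)/tBu(300°) gauche 4.3; Cl(0°)/COOH(60°) gauche 3.3; I(120°)/Ph(180°) gauche 5.4; I(120°)/COOH(60°) gauche 4.5; F(240°)/Ph(180°) gauche 3.2; F(240°)/tBu(300°) gauche 4.0 → 24.7 kJ/mol.
Ph at 240° (eclipsed): Cl(0°)/tBu(0°) eclipsed 13.7; I(120°)/COOH(120°) eclipsed 13.7; F(240°)/Ph(240°) eclipsed 8.6 → 36.0 kJ/mol.
Ph at 300° (staggered): Cl(0°)/Ph(300°) gauche 3.3; Cl(0°)/tBu(60°) gauche 4.3; I(120°)/tBu(60°) gauche 6.8; I(120°)/COOH(180°) gauche 4.5; F(240°)/Ph(300°) gauche 3.2; F(240°)/COOH(180°) gauche 2.9 → 25.0 kJ/mol.
The maximum (41.7 kJ/mol) occurs with Ph at 0°.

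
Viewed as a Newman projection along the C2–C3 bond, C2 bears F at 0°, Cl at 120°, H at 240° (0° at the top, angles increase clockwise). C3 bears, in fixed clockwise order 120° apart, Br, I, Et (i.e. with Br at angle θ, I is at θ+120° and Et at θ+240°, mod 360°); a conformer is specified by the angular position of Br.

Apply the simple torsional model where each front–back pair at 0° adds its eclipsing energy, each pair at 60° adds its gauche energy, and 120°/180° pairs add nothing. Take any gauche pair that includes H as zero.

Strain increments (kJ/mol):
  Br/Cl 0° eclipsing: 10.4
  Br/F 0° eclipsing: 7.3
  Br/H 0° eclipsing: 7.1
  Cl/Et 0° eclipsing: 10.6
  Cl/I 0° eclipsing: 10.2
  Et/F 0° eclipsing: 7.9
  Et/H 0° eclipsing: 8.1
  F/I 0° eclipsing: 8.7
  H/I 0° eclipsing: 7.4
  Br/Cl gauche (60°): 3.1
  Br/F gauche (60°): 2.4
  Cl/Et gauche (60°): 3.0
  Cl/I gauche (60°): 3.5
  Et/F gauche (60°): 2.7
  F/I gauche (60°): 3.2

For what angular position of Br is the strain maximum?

240°

Br at 0° is eclipsed. F at 0° is eclipsed with Br at 0° (7.3); Cl at 120° is eclipsed with I at 120° (10.2); H at 240° is eclipsed with Et at 240° (8.1). Total 25.6 kJ/mol.
Br at 60° is staggered. F at 0° is gauche with Br at 60° (2.4); F at 0° is gauche with Et at 300° (2.7); Cl at 120° is gauche with Br at 60° (3.1); Cl at 120° is gauche with I at 180° (3.5). Total 11.7 kJ/mol.
Br at 120° is eclipsed. F at 0° is eclipsed with Et at 0° (7.9); Cl at 120° is eclipsed with Br at 120° (10.4); H at 240° is eclipsed with I at 240° (7.4). Total 25.7 kJ/mol.
Br at 180° is staggered. F at 0° is gauche with I at 300° (3.2); F at 0° is gauche with Et at 60° (2.7); Cl at 120° is gauche with Br at 180° (3.1); Cl at 120° is gauche with Et at 60° (3.0). Total 12.0 kJ/mol.
Br at 240° is eclipsed. F at 0° is eclipsed with I at 0° (8.7); Cl at 120° is eclipsed with Et at 120° (10.6); H at 240° is eclipsed with Br at 240° (7.1). Total 26.4 kJ/mol.
Br at 300° is staggered. F at 0° is gauche with Br at 300° (2.4); F at 0° is gauche with I at 60° (3.2); Cl at 120° is gauche with I at 60° (3.5); Cl at 120° is gauche with Et at 180° (3.0). Total 12.1 kJ/mol.
The maximum (26.4 kJ/mol) occurs with Br at 240°.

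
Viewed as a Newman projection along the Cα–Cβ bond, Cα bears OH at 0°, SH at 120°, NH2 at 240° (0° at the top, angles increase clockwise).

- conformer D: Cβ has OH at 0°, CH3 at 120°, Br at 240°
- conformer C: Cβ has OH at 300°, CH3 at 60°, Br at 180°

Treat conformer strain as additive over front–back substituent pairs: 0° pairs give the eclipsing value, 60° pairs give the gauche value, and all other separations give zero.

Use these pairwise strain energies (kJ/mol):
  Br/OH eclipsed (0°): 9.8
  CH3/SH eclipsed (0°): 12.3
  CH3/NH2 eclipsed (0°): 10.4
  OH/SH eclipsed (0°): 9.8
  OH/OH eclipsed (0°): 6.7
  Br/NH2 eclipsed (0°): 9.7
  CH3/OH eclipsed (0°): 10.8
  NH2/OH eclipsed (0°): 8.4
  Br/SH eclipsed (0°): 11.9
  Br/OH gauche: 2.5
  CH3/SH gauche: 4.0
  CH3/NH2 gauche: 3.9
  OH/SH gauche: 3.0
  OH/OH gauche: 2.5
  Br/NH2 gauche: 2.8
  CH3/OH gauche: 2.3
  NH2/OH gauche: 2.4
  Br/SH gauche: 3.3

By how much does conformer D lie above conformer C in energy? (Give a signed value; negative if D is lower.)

+11.4 kJ/mol

D (eclipsed): OH–OH eclipsed, SH–CH3 eclipsed, NH2–Br eclipsed; 6.7 + 12.3 + 9.7 = 28.7 kJ/mol.
C (staggered): OH–OH gauche, OH–CH3 gauche, SH–CH3 gauche, SH–Br gauche, NH2–OH gauche, NH2–Br gauche; 2.5 + 2.3 + 4.0 + 3.3 + 2.4 + 2.8 = 17.3 kJ/mol.
E(D) − E(C) = 28.7 − 17.3 = +11.4 kJ/mol.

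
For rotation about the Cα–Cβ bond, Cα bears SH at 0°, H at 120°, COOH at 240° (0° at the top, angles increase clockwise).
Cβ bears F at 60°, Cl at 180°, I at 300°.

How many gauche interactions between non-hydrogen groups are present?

4

Non-H gauche pairs: SH(0°)/F(60°); SH(0°)/I(300°); COOH(240°)/Cl(180°); COOH(240°)/I(300°) — 4 interactions.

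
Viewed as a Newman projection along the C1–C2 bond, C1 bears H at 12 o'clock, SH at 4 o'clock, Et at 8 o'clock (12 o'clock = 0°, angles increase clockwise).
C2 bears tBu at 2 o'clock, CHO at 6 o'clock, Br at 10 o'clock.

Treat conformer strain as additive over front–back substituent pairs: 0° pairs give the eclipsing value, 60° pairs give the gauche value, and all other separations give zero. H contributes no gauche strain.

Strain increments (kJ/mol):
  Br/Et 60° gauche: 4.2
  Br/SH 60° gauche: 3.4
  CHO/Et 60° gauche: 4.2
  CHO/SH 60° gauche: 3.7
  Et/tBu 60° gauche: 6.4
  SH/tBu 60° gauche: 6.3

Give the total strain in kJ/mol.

This conformer (staggered): SH(120°)/tBu(60°) gauche 6.3; SH(120°)/CHO(180°) gauche 3.7; Et(240°)/CHO(180°) gauche 4.2; Et(240°)/Br(300°) gauche 4.2 → 18.4 kJ/mol.

18.4 kJ/mol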